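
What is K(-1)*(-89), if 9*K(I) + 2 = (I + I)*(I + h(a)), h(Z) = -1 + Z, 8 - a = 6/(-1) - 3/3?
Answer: 2492/9 ≈ 276.89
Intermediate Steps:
a = 15 (a = 8 - (6/(-1) - 3/3) = 8 - (6*(-1) - 3*1/3) = 8 - (-6 - 1) = 8 - 1*(-7) = 8 + 7 = 15)
K(I) = -2/9 + 2*I*(14 + I)/9 (K(I) = -2/9 + ((I + I)*(I + (-1 + 15)))/9 = -2/9 + ((2*I)*(I + 14))/9 = -2/9 + ((2*I)*(14 + I))/9 = -2/9 + (2*I*(14 + I))/9 = -2/9 + 2*I*(14 + I)/9)
K(-1)*(-89) = (-2/9 + (2/9)*(-1)**2 + (28/9)*(-1))*(-89) = (-2/9 + (2/9)*1 - 28/9)*(-89) = (-2/9 + 2/9 - 28/9)*(-89) = -28/9*(-89) = 2492/9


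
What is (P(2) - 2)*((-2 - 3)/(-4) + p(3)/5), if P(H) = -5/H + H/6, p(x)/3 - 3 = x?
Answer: -485/24 ≈ -20.208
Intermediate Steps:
p(x) = 9 + 3*x
P(H) = -5/H + H/6 (P(H) = -5/H + H*(1/6) = -5/H + H/6)
(P(2) - 2)*((-2 - 3)/(-4) + p(3)/5) = ((-5/2 + (1/6)*2) - 2)*((-2 - 3)/(-4) + (9 + 3*3)/5) = ((-5*1/2 + 1/3) - 2)*(-5*(-1/4) + (9 + 9)*(1/5)) = ((-5/2 + 1/3) - 2)*(5/4 + 18*(1/5)) = (-13/6 - 2)*(5/4 + 18/5) = -25/6*97/20 = -485/24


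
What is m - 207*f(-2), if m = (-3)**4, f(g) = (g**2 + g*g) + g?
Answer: -1161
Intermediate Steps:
f(g) = g + 2*g**2 (f(g) = (g**2 + g**2) + g = 2*g**2 + g = g + 2*g**2)
m = 81
m - 207*f(-2) = 81 - (-414)*(1 + 2*(-2)) = 81 - (-414)*(1 - 4) = 81 - (-414)*(-3) = 81 - 207*6 = 81 - 1242 = -1161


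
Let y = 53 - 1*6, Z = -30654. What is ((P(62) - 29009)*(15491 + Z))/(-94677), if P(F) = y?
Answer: -146383602/31559 ≈ -4638.4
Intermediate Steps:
y = 47 (y = 53 - 6 = 47)
P(F) = 47
((P(62) - 29009)*(15491 + Z))/(-94677) = ((47 - 29009)*(15491 - 30654))/(-94677) = -28962*(-15163)*(-1/94677) = 439150806*(-1/94677) = -146383602/31559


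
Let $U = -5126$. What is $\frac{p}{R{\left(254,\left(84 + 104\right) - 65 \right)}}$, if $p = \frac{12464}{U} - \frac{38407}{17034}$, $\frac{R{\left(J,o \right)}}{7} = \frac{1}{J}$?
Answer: $- \frac{25983314683}{152803497} \approx -170.04$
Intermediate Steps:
$R{\left(J,o \right)} = \frac{7}{J}$
$p = - \frac{204593029}{43658142}$ ($p = \frac{12464}{-5126} - \frac{38407}{17034} = 12464 \left(- \frac{1}{5126}\right) - \frac{38407}{17034} = - \frac{6232}{2563} - \frac{38407}{17034} = - \frac{204593029}{43658142} \approx -4.6862$)
$\frac{p}{R{\left(254,\left(84 + 104\right) - 65 \right)}} = - \frac{204593029}{43658142 \cdot \frac{7}{254}} = \left(- \frac{204593029}{43658142}\right) \frac{254}{7} = - \frac{25983314683}{152803497}$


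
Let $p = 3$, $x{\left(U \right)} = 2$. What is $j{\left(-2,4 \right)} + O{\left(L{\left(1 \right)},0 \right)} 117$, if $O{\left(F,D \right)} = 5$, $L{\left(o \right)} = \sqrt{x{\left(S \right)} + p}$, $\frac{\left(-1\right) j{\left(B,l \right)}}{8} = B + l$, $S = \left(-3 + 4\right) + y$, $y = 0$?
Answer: $569$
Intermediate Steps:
$S = 1$ ($S = \left(-3 + 4\right) + 0 = 1 + 0 = 1$)
$j{\left(B,l \right)} = - 8 B - 8 l$ ($j{\left(B,l \right)} = - 8 \left(B + l\right) = - 8 B - 8 l$)
$L{\left(o \right)} = \sqrt{5}$ ($L{\left(o \right)} = \sqrt{2 + 3} = \sqrt{5}$)
$j{\left(-2,4 \right)} + O{\left(L{\left(1 \right)},0 \right)} 117 = \left(\left(-8\right) \left(-2\right) - 32\right) + 5 \cdot 117 = \left(16 - 32\right) + 585 = -16 + 585 = 569$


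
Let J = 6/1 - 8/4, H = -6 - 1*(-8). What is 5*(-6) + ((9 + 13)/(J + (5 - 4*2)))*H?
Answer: 14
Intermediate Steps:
H = 2 (H = -6 + 8 = 2)
J = 4 (J = 6*1 - 8*¼ = 6 - 2 = 4)
5*(-6) + ((9 + 13)/(J + (5 - 4*2)))*H = 5*(-6) + ((9 + 13)/(4 + (5 - 4*2)))*2 = -30 + (22/(4 + (5 - 8)))*2 = -30 + (22/(4 - 3))*2 = -30 + (22/1)*2 = -30 + (22*1)*2 = -30 + 22*2 = -30 + 44 = 14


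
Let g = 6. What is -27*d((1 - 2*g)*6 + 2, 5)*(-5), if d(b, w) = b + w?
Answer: -7965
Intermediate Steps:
-27*d((1 - 2*g)*6 + 2, 5)*(-5) = -27*(((1 - 2*6)*6 + 2) + 5)*(-5) = -27*(((1 - 12)*6 + 2) + 5)*(-5) = -27*((-11*6 + 2) + 5)*(-5) = -27*((-66 + 2) + 5)*(-5) = -27*(-64 + 5)*(-5) = -27*(-59)*(-5) = 1593*(-5) = -7965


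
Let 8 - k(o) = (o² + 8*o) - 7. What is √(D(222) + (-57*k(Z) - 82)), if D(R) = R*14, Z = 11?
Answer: 2*√3521 ≈ 118.68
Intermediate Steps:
D(R) = 14*R
k(o) = 15 - o² - 8*o (k(o) = 8 - ((o² + 8*o) - 7) = 8 - (-7 + o² + 8*o) = 8 + (7 - o² - 8*o) = 15 - o² - 8*o)
√(D(222) + (-57*k(Z) - 82)) = √(14*222 + (-57*(15 - 1*11² - 8*11) - 82)) = √(3108 + (-57*(15 - 1*121 - 88) - 82)) = √(3108 + (-57*(15 - 121 - 88) - 82)) = √(3108 + (-57*(-194) - 82)) = √(3108 + (11058 - 82)) = √(3108 + 10976) = √14084 = 2*√3521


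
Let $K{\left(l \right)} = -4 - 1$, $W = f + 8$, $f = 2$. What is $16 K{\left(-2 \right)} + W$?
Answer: $-70$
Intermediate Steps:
$W = 10$ ($W = 2 + 8 = 10$)
$K{\left(l \right)} = -5$ ($K{\left(l \right)} = -4 - 1 = -5$)
$16 K{\left(-2 \right)} + W = 16 \left(-5\right) + 10 = -80 + 10 = -70$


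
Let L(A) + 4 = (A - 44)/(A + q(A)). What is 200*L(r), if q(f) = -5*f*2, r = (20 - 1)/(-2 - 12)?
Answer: -263800/171 ≈ -1542.7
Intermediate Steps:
r = -19/14 (r = 19/(-14) = 19*(-1/14) = -19/14 ≈ -1.3571)
q(f) = -10*f
L(A) = -4 - (-44 + A)/(9*A) (L(A) = -4 + (A - 44)/(A - 10*A) = -4 + (-44 + A)/((-9*A)) = -4 + (-44 + A)*(-1/(9*A)) = -4 - (-44 + A)/(9*A))
200*L(r) = 200*((44 - 37*(-19/14))/(9*(-19/14))) = 200*((1/9)*(-14/19)*(44 + 703/14)) = 200*((1/9)*(-14/19)*(1319/14)) = 200*(-1319/171) = -263800/171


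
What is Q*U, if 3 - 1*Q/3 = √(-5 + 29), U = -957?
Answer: -8613 + 5742*√6 ≈ 5452.0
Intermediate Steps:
Q = 9 - 6*√6 (Q = 9 - 3*√(-5 + 29) = 9 - 6*√6 ≈ -5.6969)
Q*U = (9 - 6*√6)*(-957) = -8613 + 5742*√6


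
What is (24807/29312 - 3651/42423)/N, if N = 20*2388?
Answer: 315123083/19796567377920 ≈ 1.5918e-5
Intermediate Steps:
N = 47760
(24807/29312 - 3651/42423)/N = (24807/29312 - 3651/42423)/47760 = (24807*(1/29312) - 3651*1/42423)*(1/47760) = (24807/29312 - 1217/14141)*(1/47760) = (315123083/414500992)*(1/47760) = 315123083/19796567377920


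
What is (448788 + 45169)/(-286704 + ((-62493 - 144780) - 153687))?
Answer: -493957/647664 ≈ -0.76267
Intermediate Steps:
(448788 + 45169)/(-286704 + ((-62493 - 144780) - 153687)) = 493957/(-286704 + (-207273 - 153687)) = 493957/(-286704 - 360960) = 493957/(-647664) = 493957*(-1/647664) = -493957/647664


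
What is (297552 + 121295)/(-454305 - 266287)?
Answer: -14443/24848 ≈ -0.58125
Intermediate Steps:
(297552 + 121295)/(-454305 - 266287) = 418847/(-720592) = 418847*(-1/720592) = -14443/24848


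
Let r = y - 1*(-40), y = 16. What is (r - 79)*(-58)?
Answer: 1334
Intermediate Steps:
r = 56 (r = 16 - 1*(-40) = 16 + 40 = 56)
(r - 79)*(-58) = (56 - 79)*(-58) = -23*(-58) = 1334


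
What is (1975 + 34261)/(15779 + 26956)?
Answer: 36236/42735 ≈ 0.84792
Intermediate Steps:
(1975 + 34261)/(15779 + 26956) = 36236/42735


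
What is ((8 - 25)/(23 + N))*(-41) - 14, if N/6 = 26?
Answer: -1809/179 ≈ -10.106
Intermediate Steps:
N = 156 (N = 6*26 = 156)
((8 - 25)/(23 + N))*(-41) - 14 = ((8 - 25)/(23 + 156))*(-41) - 14 = -17/179*(-41) - 14 = 697/179 - 14 = -1809/179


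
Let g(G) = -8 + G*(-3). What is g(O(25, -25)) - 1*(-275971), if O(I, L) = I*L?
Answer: 277838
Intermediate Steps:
g(G) = -8 - 3*G
g(O(25, -25)) - 1*(-275971) = (-8 - 75*(-25)) - 1*(-275971) = (-8 - 3*(-625)) + 275971 = (-8 + 1875) + 275971 = 1867 + 275971 = 277838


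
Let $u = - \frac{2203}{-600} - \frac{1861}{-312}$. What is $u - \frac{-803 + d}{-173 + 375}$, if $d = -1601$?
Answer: $\frac{4241791}{196950} \approx 21.537$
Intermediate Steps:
$u = \frac{18791}{1950}$ ($u = \left(-2203\right) \left(- \frac{1}{600}\right) - - \frac{1861}{312} = \frac{2203}{600} + \frac{1861}{312} = \frac{18791}{1950} \approx 9.6364$)
$u - \frac{-803 + d}{-173 + 375} = \frac{18791}{1950} - \frac{-803 - 1601}{-173 + 375} = \frac{18791}{1950} - - \frac{2404}{202} = \frac{18791}{1950} - \left(-2404\right) \frac{1}{202} = \frac{18791}{1950} - - \frac{1202}{101} = \frac{18791}{1950} + \frac{1202}{101} = \frac{4241791}{196950}$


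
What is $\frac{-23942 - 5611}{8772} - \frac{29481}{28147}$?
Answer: $- \frac{363478541}{82301828} \approx -4.4164$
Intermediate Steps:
$\frac{-23942 - 5611}{8772} - \frac{29481}{28147} = \left(-29553\right) \frac{1}{8772} - \frac{29481}{28147} = - \frac{9851}{2924} - \frac{29481}{28147} = - \frac{363478541}{82301828}$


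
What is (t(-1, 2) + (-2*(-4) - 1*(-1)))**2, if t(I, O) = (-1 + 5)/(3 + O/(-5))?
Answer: 18769/169 ≈ 111.06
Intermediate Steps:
t(I, O) = 4/(3 - O/5) (t(I, O) = 4/(3 + O*(-1/5)) = 4/(3 - O/5))
(t(-1, 2) + (-2*(-4) - 1*(-1)))**2 = (-20/(-15 + 2) + (-2*(-4) - 1*(-1)))**2 = (-20/(-13) + (8 + 1))**2 = (-20*(-1/13) + 9)**2 = (20/13 + 9)**2 = (137/13)**2 = 18769/169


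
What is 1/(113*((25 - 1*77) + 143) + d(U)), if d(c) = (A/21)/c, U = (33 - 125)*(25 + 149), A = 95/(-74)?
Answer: 24876432/255804350351 ≈ 9.7248e-5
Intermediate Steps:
A = -95/74 (A = 95*(-1/74) = -95/74 ≈ -1.2838)
U = -16008 (U = -92*174 = -16008)
d(c) = -95/(1554*c) (d(c) = (-95/74/21)/c = (-95/74*1/21)/c = -95/(1554*c))
1/(113*((25 - 1*77) + 143) + d(U)) = 1/(113*((25 - 1*77) + 143) - 95/1554/(-16008)) = 1/(113*((25 - 77) + 143) - 95/1554*(-1/16008)) = 1/(113*(-52 + 143) + 95/24876432) = 1/(113*91 + 95/24876432) = 1/(10283 + 95/24876432) = 1/(255804350351/24876432) = 24876432/255804350351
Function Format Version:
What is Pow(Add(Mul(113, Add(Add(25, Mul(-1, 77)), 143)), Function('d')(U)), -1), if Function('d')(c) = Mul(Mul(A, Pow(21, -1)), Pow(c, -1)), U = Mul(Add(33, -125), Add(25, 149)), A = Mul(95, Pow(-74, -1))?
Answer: Rational(24876432, 255804350351) ≈ 9.7248e-5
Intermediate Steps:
A = Rational(-95, 74) (A = Mul(95, Rational(-1, 74)) = Rational(-95, 74) ≈ -1.2838)
U = -16008 (U = Mul(-92, 174) = -16008)
Function('d')(c) = Mul(Rational(-95, 1554), Pow(c, -1)) (Function('d')(c) = Mul(Mul(Rational(-95, 74), Pow(21, -1)), Pow(c, -1)) = Mul(Mul(Rational(-95, 74), Rational(1, 21)), Pow(c, -1)) = Mul(Rational(-95, 1554), Pow(c, -1)))
Pow(Add(Mul(113, Add(Add(25, Mul(-1, 77)), 143)), Function('d')(U)), -1) = Pow(Add(Mul(113, Add(Add(25, Mul(-1, 77)), 143)), Mul(Rational(-95, 1554), Pow(-16008, -1))), -1) = Pow(Add(Mul(113, Add(Add(25, -77), 143)), Mul(Rational(-95, 1554), Rational(-1, 16008))), -1) = Pow(Add(Mul(113, Add(-52, 143)), Rational(95, 24876432)), -1) = Pow(Add(Mul(113, 91), Rational(95, 24876432)), -1) = Pow(Add(10283, Rational(95, 24876432)), -1) = Pow(Rational(255804350351, 24876432), -1) = Rational(24876432, 255804350351)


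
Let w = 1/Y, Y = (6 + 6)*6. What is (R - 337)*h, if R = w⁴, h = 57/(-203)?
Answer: 172073299949/1818464256 ≈ 94.626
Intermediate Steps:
Y = 72 (Y = 12*6 = 72)
h = -57/203 (h = 57*(-1/203) = -57/203 ≈ -0.28079)
w = 1/72 ≈ 0.013889
R = 1/26873856 (R = (1/72)⁴ = 1/26873856 ≈ 3.7211e-8)
(R - 337)*h = (1/26873856 - 337)*(-57/203) = -9056489471/26873856*(-57/203) = 172073299949/1818464256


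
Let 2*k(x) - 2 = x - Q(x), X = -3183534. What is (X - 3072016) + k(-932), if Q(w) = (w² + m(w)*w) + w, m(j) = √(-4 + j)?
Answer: -6689861 + 2796*I*√26 ≈ -6.6899e+6 + 14257.0*I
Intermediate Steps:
Q(w) = w + w² + w*√(-4 + w) (Q(w) = (w² + √(-4 + w)*w) + w = (w² + w*√(-4 + w)) + w = w + w² + w*√(-4 + w))
k(x) = 1 + x/2 - x*(1 + x + √(-4 + x))/2 (k(x) = 1 + (x - x*(1 + x + √(-4 + x)))/2 = 1 + (x/2 - x*(1 + x + √(-4 + x))/2) = 1 + x/2 - x*(1 + x + √(-4 + x))/2)
(X - 3072016) + k(-932) = (-3183534 - 3072016) + (1 - ½*(-932)² - ½*(-932)*√(-4 - 932)) = -6255550 + (1 - ½*868624 - ½*(-932)*√(-936)) = -6255550 + (1 - 434312 - ½*(-932)*6*I*√26) = -6255550 + (1 - 434312 + 2796*I*√26) = -6255550 + (-434311 + 2796*I*√26) = -6689861 + 2796*I*√26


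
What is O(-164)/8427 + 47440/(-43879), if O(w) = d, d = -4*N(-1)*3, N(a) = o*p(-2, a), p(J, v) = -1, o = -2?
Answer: -133609992/123256111 ≈ -1.0840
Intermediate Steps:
N(a) = 2 (N(a) = -2*(-1) = 2)
d = -24 (d = -4*2*3 = -8*3 = -24)
O(w) = -24
O(-164)/8427 + 47440/(-43879) = -24/8427 + 47440/(-43879) = -24*1/8427 + 47440*(-1/43879) = -8/2809 - 47440/43879 = -133609992/123256111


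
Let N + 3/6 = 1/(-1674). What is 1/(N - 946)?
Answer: -837/792221 ≈ -0.0010565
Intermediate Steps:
N = -419/837 (N = -1/2 + 1/(-1674) = -1/2 - 1/1674 = -419/837 ≈ -0.50060)
1/(N - 946) = 1/(-419/837 - 946) = 1/(-792221/837) = -837/792221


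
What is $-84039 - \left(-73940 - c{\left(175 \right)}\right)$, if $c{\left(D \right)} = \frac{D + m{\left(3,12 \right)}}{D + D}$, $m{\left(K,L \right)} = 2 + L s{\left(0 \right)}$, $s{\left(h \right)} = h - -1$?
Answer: $- \frac{504923}{50} \approx -10098.0$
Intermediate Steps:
$s{\left(h \right)} = 1 + h$ ($s{\left(h \right)} = h + 1 = 1 + h$)
$m{\left(K,L \right)} = 2 + L$ ($m{\left(K,L \right)} = 2 + L \left(1 + 0\right) = 2 + L 1 = 2 + L$)
$c{\left(D \right)} = \frac{14 + D}{2 D}$ ($c{\left(D \right)} = \frac{D + \left(2 + 12\right)}{D + D} = \frac{D + 14}{2 D} = \left(14 + D\right) \frac{1}{2 D} = \frac{14 + D}{2 D}$)
$-84039 - \left(-73940 - c{\left(175 \right)}\right) = -84039 - \left(-73940 - \frac{14 + 175}{2 \cdot 175}\right) = -84039 - \left(-73940 - \frac{1}{2} \cdot \frac{1}{175} \cdot 189\right) = -84039 - \left(-73940 - \frac{27}{50}\right) = -84039 - - \frac{3697027}{50} = -84039 + \frac{3697027}{50} = - \frac{504923}{50}$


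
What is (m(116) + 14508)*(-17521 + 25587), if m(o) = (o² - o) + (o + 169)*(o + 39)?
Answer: 580937518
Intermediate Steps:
m(o) = o² - o + (39 + o)*(169 + o) (m(o) = (o² - o) + (169 + o)*(39 + o) = (o² - o) + (39 + o)*(169 + o) = o² - o + (39 + o)*(169 + o))
(m(116) + 14508)*(-17521 + 25587) = ((6591 + 2*116² + 207*116) + 14508)*(-17521 + 25587) = ((6591 + 2*13456 + 24012) + 14508)*8066 = ((6591 + 26912 + 24012) + 14508)*8066 = (57515 + 14508)*8066 = 72023*8066 = 580937518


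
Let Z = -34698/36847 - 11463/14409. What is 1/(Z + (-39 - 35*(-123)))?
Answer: 176976141/754672770625 ≈ 0.00023451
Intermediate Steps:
Z = -307446881/176976141 (Z = -34698*1/36847 - 11463*1/14409 = -34698/36847 - 3821/4803 = -307446881/176976141 ≈ -1.7372)
1/(Z + (-39 - 35*(-123))) = 1/(-307446881/176976141 + (-39 - 35*(-123))) = 1/(-307446881/176976141 + (-39 + 4305)) = 1/(-307446881/176976141 + 4266) = 1/(754672770625/176976141) = 176976141/754672770625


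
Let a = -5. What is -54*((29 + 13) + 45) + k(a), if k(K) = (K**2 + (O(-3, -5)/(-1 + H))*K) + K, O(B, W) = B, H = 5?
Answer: -18697/4 ≈ -4674.3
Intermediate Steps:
k(K) = K**2 + K/4 (k(K) = (K**2 + (-3/(-1 + 5))*K) + K = (K**2 + (-3/4)*K) + K = (K**2 + (-3*1/4)*K) + K = (K**2 - 3*K/4) + K = K**2 + K/4)
-54*((29 + 13) + 45) + k(a) = -54*((29 + 13) + 45) - 5*(1/4 - 5) = -54*(42 + 45) - 5*(-19/4) = -54*87 + 95/4 = -4698 + 95/4 = -18697/4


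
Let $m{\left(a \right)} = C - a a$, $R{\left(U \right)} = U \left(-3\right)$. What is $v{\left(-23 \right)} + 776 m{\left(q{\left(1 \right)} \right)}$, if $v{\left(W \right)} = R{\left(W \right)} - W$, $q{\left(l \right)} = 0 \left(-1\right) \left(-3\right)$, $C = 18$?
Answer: $14060$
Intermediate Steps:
$R{\left(U \right)} = - 3 U$
$q{\left(l \right)} = 0$ ($q{\left(l \right)} = 0 \left(-3\right) = 0$)
$m{\left(a \right)} = 18 - a^{2}$ ($m{\left(a \right)} = 18 - a a = 18 - a^{2}$)
$v{\left(W \right)} = - 4 W$ ($v{\left(W \right)} = - 3 W - W = - 4 W$)
$v{\left(-23 \right)} + 776 m{\left(q{\left(1 \right)} \right)} = \left(-4\right) \left(-23\right) + 776 \left(18 - 0^{2}\right) = 92 + 776 \left(18 - 0\right) = 92 + 776 \left(18 + 0\right) = 92 + 776 \cdot 18 = 92 + 13968 = 14060$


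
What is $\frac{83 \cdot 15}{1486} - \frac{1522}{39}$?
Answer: $- \frac{2213137}{57954} \approx -38.188$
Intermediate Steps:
$\frac{83 \cdot 15}{1486} - \frac{1522}{39} = 1245 \cdot \frac{1}{1486} - \frac{1522}{39} = \frac{1245}{1486} - \frac{1522}{39} = - \frac{2213137}{57954}$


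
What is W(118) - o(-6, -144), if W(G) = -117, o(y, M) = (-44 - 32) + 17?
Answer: -58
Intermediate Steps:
o(y, M) = -59 (o(y, M) = -76 + 17 = -59)
W(118) - o(-6, -144) = -117 - 1*(-59) = -117 + 59 = -58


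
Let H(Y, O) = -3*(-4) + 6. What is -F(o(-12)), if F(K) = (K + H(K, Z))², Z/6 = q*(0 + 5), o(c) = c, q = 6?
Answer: -36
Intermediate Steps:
Z = 180 (Z = 6*(6*(0 + 5)) = 6*(6*5) = 6*30 = 180)
H(Y, O) = 18 (H(Y, O) = 12 + 6 = 18)
F(K) = (18 + K)² (F(K) = (K + 18)² = (18 + K)²)
-F(o(-12)) = -(18 - 12)² = -1*6² = -1*36 = -36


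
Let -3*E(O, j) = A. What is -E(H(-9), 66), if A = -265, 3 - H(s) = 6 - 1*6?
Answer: -265/3 ≈ -88.333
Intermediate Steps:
H(s) = 3 (H(s) = 3 - (6 - 1*6) = 3 - (6 - 6) = 3 - 1*0 = 3 + 0 = 3)
E(O, j) = 265/3 (E(O, j) = -1/3*(-265) = 265/3)
-E(H(-9), 66) = -1*265/3 = -265/3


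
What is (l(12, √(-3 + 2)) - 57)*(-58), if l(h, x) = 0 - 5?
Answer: 3596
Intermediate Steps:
l(h, x) = -5
(l(12, √(-3 + 2)) - 57)*(-58) = (-5 - 57)*(-58) = -62*(-58) = 3596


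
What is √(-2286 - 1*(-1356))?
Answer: I*√930 ≈ 30.496*I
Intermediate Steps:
√(-2286 - 1*(-1356)) = √(-2286 + 1356) = √(-930) = I*√930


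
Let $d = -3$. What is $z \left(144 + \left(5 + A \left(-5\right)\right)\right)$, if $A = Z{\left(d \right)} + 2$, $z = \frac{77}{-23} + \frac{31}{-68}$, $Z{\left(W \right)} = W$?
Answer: $- \frac{458073}{782} \approx -585.77$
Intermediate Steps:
$z = - \frac{5949}{1564}$ ($z = 77 \left(- \frac{1}{23}\right) + 31 \left(- \frac{1}{68}\right) = - \frac{77}{23} - \frac{31}{68} = - \frac{5949}{1564} \approx -3.8037$)
$A = -1$ ($A = -3 + 2 = -1$)
$z \left(144 + \left(5 + A \left(-5\right)\right)\right) = - \frac{5949 \left(144 + \left(5 - -5\right)\right)}{1564} = - \frac{5949 \left(144 + \left(5 + 5\right)\right)}{1564} = - \frac{5949 \left(144 + 10\right)}{1564} = \left(- \frac{5949}{1564}\right) 154 = - \frac{458073}{782}$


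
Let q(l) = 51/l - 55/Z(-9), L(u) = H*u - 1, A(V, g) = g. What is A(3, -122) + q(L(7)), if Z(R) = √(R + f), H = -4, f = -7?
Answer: -3589/29 + 55*I/4 ≈ -123.76 + 13.75*I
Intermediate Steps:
Z(R) = √(-7 + R) (Z(R) = √(R - 7) = √(-7 + R))
L(u) = -1 - 4*u (L(u) = -4*u - 1 = -1 - 4*u)
q(l) = 51/l + 55*I/4 (q(l) = 51/l - 55/√(-7 - 9) = 51/l - 55*(-I/4) = 51/l - (-55)*I/4 = 51/l + 55*I/4)
A(3, -122) + q(L(7)) = -122 + (51/(-1 - 4*7) + 55*I/4) = -122 + (51/(-1 - 28) + 55*I/4) = -122 + (51/(-29) + 55*I/4) = -122 + (51*(-1/29) + 55*I/4) = -122 + (-51/29 + 55*I/4) = -3589/29 + 55*I/4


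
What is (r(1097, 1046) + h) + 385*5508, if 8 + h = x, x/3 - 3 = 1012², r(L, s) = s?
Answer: 5194059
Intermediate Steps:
x = 3072441 (x = 9 + 3*1012² = 9 + 3*1024144 = 9 + 3072432 = 3072441)
h = 3072433 (h = -8 + 3072441 = 3072433)
(r(1097, 1046) + h) + 385*5508 = (1046 + 3072433) + 385*5508 = 3073479 + 2120580 = 5194059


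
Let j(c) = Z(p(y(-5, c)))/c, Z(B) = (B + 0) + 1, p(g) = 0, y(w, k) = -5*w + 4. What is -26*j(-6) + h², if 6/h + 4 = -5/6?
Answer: 14821/2523 ≈ 5.8744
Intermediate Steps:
y(w, k) = 4 - 5*w
Z(B) = 1 + B (Z(B) = B + 1 = 1 + B)
h = -36/29 (h = 6/(-4 - 5/6) = 6/(-4 - 5*⅙) = 6/(-4 - ⅚) = 6/(-29/6) = 6*(-6/29) = -36/29 ≈ -1.2414)
j(c) = 1/c (j(c) = (1 + 0)/c = 1/c)
-26*j(-6) + h² = -26/(-6) + (-36/29)² = -26*(-⅙) + 1296/841 = 13/3 + 1296/841 = 14821/2523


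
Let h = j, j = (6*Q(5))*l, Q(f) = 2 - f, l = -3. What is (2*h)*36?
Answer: 3888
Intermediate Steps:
j = 54 (j = (6*(2 - 1*5))*(-3) = (6*(2 - 5))*(-3) = (6*(-3))*(-3) = -18*(-3) = 54)
h = 54
(2*h)*36 = (2*54)*36 = 108*36 = 3888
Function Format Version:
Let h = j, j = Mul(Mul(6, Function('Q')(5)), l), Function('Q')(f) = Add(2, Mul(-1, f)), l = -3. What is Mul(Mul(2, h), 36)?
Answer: 3888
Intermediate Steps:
j = 54 (j = Mul(Mul(6, Add(2, Mul(-1, 5))), -3) = Mul(Mul(6, Add(2, -5)), -3) = Mul(Mul(6, -3), -3) = Mul(-18, -3) = 54)
h = 54
Mul(Mul(2, h), 36) = Mul(Mul(2, 54), 36) = Mul(108, 36) = 3888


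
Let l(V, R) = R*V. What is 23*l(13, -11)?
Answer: -3289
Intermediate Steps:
23*l(13, -11) = 23*(-11*13) = 23*(-143) = -3289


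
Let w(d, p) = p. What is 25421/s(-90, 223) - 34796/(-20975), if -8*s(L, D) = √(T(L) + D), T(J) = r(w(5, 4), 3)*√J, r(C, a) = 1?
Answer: 34796/20975 - 203368/√(223 + 3*I*√10) ≈ -13608.0 + 289.35*I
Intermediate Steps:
T(J) = √J (T(J) = 1*√J = √J)
s(L, D) = -√(D + √L)/8 (s(L, D) = -√(√L + D)/8 = -√(D + √L)/8)
25421/s(-90, 223) - 34796/(-20975) = 25421/((-√(223 + √(-90))/8)) - 34796/(-20975) = 25421/((-√(223 + 3*I*√10)/8)) - 34796*(-1/20975) = 25421*(-8/√(223 + 3*I*√10)) + 34796/20975 = -203368/√(223 + 3*I*√10) + 34796/20975 = 34796/20975 - 203368/√(223 + 3*I*√10)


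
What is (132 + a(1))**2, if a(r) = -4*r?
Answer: 16384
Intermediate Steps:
(132 + a(1))**2 = (132 - 4*1)**2 = (132 - 4)**2 = 128**2 = 16384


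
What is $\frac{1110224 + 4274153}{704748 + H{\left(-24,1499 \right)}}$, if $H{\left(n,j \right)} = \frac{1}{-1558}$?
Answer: $\frac{8388859366}{1097997383} \approx 7.6401$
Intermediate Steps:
$H{\left(n,j \right)} = - \frac{1}{1558}$
$\frac{1110224 + 4274153}{704748 + H{\left(-24,1499 \right)}} = \frac{1110224 + 4274153}{704748 - \frac{1}{1558}} = \frac{5384377}{\frac{1097997383}{1558}} = 5384377 \cdot \frac{1558}{1097997383} = \frac{8388859366}{1097997383}$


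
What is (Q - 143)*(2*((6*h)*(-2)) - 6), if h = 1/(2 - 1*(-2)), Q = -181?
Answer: 3888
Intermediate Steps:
h = 1/4 (h = 1/(2 + 2) = 1/4 ≈ 0.25000)
(Q - 143)*(2*((6*h)*(-2)) - 6) = (-181 - 143)*(2*((6*(1/4))*(-2)) - 6) = -324*(2*((3/2)*(-2)) - 6) = -324*(2*(-3) - 6) = -324*(-6 - 6) = -324*(-12) = 3888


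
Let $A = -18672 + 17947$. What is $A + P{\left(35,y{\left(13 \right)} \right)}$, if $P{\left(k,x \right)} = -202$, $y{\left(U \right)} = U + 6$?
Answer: $-927$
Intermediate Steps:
$y{\left(U \right)} = 6 + U$
$A = -725$
$A + P{\left(35,y{\left(13 \right)} \right)} = -725 - 202 = -927$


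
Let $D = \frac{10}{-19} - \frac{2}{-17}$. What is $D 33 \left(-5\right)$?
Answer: $\frac{21780}{323} \approx 67.43$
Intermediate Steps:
$D = - \frac{132}{323}$ ($D = 10 \left(- \frac{1}{19}\right) - - \frac{2}{17} = - \frac{10}{19} + \frac{2}{17} = - \frac{132}{323} \approx -0.40867$)
$D 33 \left(-5\right) = \left(- \frac{132}{323}\right) 33 \left(-5\right) = \left(- \frac{4356}{323}\right) \left(-5\right) = \frac{21780}{323}$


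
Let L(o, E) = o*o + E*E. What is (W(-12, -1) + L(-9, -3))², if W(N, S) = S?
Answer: 7921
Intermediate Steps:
L(o, E) = E² + o² (L(o, E) = o² + E² = E² + o²)
(W(-12, -1) + L(-9, -3))² = (-1 + ((-3)² + (-9)²))² = (-1 + (9 + 81))² = (-1 + 90)² = 89² = 7921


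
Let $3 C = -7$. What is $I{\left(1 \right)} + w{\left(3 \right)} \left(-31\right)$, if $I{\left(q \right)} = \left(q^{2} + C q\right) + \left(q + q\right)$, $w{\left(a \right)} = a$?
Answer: $- \frac{277}{3} \approx -92.333$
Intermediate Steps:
$C = - \frac{7}{3}$ ($C = \frac{1}{3} \left(-7\right) = - \frac{7}{3} \approx -2.3333$)
$I{\left(q \right)} = q^{2} - \frac{q}{3}$ ($I{\left(q \right)} = \left(q^{2} - \frac{7 q}{3}\right) + \left(q + q\right) = \left(q^{2} - \frac{7 q}{3}\right) + 2 q = q^{2} - \frac{q}{3}$)
$I{\left(1 \right)} + w{\left(3 \right)} \left(-31\right) = 1 \left(- \frac{1}{3} + 1\right) + 3 \left(-31\right) = 1 \cdot \frac{2}{3} - 93 = \frac{2}{3} - 93 = - \frac{277}{3}$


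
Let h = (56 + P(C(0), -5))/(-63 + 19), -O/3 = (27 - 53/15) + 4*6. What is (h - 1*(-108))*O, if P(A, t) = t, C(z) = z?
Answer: -836778/55 ≈ -15214.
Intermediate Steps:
O = -712/5 (O = -3*((27 - 53/15) + 4*6) = -3*((27 - 53*1/15) + 24) = -3*((27 - 53/15) + 24) = -3*(352/15 + 24) = -3*712/15 = -712/5 ≈ -142.40)
h = -51/44 (h = (56 - 5)/(-63 + 19) = 51/(-44) = 51*(-1/44) = -51/44 ≈ -1.1591)
(h - 1*(-108))*O = (-51/44 - 1*(-108))*(-712/5) = (-51/44 + 108)*(-712/5) = (4701/44)*(-712/5) = -836778/55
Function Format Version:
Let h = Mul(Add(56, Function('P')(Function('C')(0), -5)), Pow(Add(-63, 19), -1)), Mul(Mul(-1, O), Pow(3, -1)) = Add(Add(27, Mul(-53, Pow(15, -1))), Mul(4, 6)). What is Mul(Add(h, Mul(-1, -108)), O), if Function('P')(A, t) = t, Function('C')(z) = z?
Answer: Rational(-836778, 55) ≈ -15214.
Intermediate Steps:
O = Rational(-712, 5) (O = Mul(-3, Add(Add(27, Mul(-53, Pow(15, -1))), Mul(4, 6))) = Mul(-3, Add(Add(27, Mul(-53, Rational(1, 15))), 24)) = Mul(-3, Add(Add(27, Rational(-53, 15)), 24)) = Mul(-3, Add(Rational(352, 15), 24)) = Mul(-3, Rational(712, 15)) = Rational(-712, 5) ≈ -142.40)
h = Rational(-51, 44) (h = Mul(Add(56, -5), Pow(Add(-63, 19), -1)) = Mul(51, Pow(-44, -1)) = Mul(51, Rational(-1, 44)) = Rational(-51, 44) ≈ -1.1591)
Mul(Add(h, Mul(-1, -108)), O) = Mul(Add(Rational(-51, 44), Mul(-1, -108)), Rational(-712, 5)) = Mul(Add(Rational(-51, 44), 108), Rational(-712, 5)) = Mul(Rational(4701, 44), Rational(-712, 5)) = Rational(-836778, 55)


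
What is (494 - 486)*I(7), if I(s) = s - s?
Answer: 0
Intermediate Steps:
I(s) = 0
(494 - 486)*I(7) = (494 - 486)*0 = 8*0 = 0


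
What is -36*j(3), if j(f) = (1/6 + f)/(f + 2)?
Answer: -114/5 ≈ -22.800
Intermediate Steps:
j(f) = (⅙ + f)/(2 + f)
-36*j(3) = -36*(⅙ + 3)/(2 + 3) = -36*19/(5*6) = -36*19/30 = -114/5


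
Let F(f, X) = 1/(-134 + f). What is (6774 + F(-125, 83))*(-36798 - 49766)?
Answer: -151873508260/259 ≈ -5.8638e+8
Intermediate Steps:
(6774 + F(-125, 83))*(-36798 - 49766) = (6774 + 1/(-134 - 125))*(-36798 - 49766) = (6774 + 1/(-259))*(-86564) = (6774 - 1/259)*(-86564) = (1754465/259)*(-86564) = -151873508260/259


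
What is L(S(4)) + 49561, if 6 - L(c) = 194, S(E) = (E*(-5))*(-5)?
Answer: 49373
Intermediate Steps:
S(E) = 25*E (S(E) = -5*E*(-5) = 25*E)
L(c) = -188 (L(c) = 6 - 1*194 = 6 - 194 = -188)
L(S(4)) + 49561 = -188 + 49561 = 49373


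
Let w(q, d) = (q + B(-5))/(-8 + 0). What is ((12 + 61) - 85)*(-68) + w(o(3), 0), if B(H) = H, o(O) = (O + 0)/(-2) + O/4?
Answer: 26135/32 ≈ 816.72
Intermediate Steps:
o(O) = -O/4 (o(O) = O*(-½) + O*(¼) = -O/2 + O/4 = -O/4)
w(q, d) = 5/8 - q/8 (w(q, d) = (q - 5)/(-8 + 0) = (-5 + q)/(-8) = (-5 + q)*(-⅛) = 5/8 - q/8)
((12 + 61) - 85)*(-68) + w(o(3), 0) = ((12 + 61) - 85)*(-68) + (5/8 - (-1)*3/32) = (73 - 85)*(-68) + (5/8 - ⅛*(-¾)) = -12*(-68) + (5/8 + 3/32) = 816 + 23/32 = 26135/32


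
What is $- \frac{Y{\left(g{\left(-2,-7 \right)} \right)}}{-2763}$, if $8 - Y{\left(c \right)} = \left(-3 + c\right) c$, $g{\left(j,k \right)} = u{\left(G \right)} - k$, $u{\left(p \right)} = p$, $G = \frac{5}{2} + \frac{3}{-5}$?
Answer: $- \frac{4451}{276300} \approx -0.016109$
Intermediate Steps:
$G = \frac{19}{10}$ ($G = 5 \cdot \frac{1}{2} + 3 \left(- \frac{1}{5}\right) = \frac{5}{2} - \frac{3}{5} = \frac{19}{10} \approx 1.9$)
$g{\left(j,k \right)} = \frac{19}{10} - k$
$Y{\left(c \right)} = 8 - c \left(-3 + c\right)$ ($Y{\left(c \right)} = 8 - \left(-3 + c\right) c = 8 - c \left(-3 + c\right)$)
$- \frac{Y{\left(g{\left(-2,-7 \right)} \right)}}{-2763} = - \frac{8 - \left(\frac{19}{10} - -7\right)^{2} + 3 \left(\frac{19}{10} - -7\right)}{-2763} = - \frac{\left(8 - \left(\frac{19}{10} + 7\right)^{2} + 3 \left(\frac{19}{10} + 7\right)\right) \left(-1\right)}{2763} = - \frac{\left(8 - \left(\frac{89}{10}\right)^{2} + 3 \cdot \frac{89}{10}\right) \left(-1\right)}{2763} = - \frac{\left(8 - \frac{7921}{100} + \frac{267}{10}\right) \left(-1\right)}{2763} = - \frac{\left(-4451\right) \left(-1\right)}{100 \cdot 2763} = \left(-1\right) \frac{4451}{276300} = - \frac{4451}{276300}$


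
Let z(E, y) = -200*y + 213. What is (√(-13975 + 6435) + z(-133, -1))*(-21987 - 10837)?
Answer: -13556312 - 65648*I*√1885 ≈ -1.3556e+7 - 2.8502e+6*I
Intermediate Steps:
z(E, y) = 213 - 200*y
(√(-13975 + 6435) + z(-133, -1))*(-21987 - 10837) = (√(-13975 + 6435) + (213 - 200*(-1)))*(-21987 - 10837) = (√(-7540) + (213 + 200))*(-32824) = (2*I*√1885 + 413)*(-32824) = (413 + 2*I*√1885)*(-32824) = -13556312 - 65648*I*√1885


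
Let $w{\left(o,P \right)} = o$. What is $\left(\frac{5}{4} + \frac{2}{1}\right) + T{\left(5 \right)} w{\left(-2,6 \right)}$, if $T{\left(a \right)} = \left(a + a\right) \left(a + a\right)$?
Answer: $- \frac{787}{4} \approx -196.75$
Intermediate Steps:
$T{\left(a \right)} = 4 a^{2}$ ($T{\left(a \right)} = 2 a 2 a = 4 a^{2}$)
$\left(\frac{5}{4} + \frac{2}{1}\right) + T{\left(5 \right)} w{\left(-2,6 \right)} = \left(\frac{5}{4} + \frac{2}{1}\right) + 4 \cdot 5^{2} \left(-2\right) = \left(5 \cdot \frac{1}{4} + 2 \cdot 1\right) + 4 \cdot 25 \left(-2\right) = \left(\frac{5}{4} + 2\right) + 100 \left(-2\right) = \frac{13}{4} - 200 = - \frac{787}{4}$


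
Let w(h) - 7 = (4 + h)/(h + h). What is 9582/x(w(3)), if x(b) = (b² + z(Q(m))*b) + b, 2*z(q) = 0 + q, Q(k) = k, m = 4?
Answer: 344952/3283 ≈ 105.07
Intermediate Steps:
z(q) = q/2 (z(q) = (0 + q)/2 = q/2)
w(h) = 7 + (4 + h)/(2*h) (w(h) = 7 + (4 + h)/(h + h) = 7 + (4 + h)/((2*h)) = 7 + (4 + h)*(1/(2*h)) = 7 + (4 + h)/(2*h))
x(b) = b² + 3*b (x(b) = (b² + ((½)*4)*b) + b = (b² + 2*b) + b = b² + 3*b)
9582/x(w(3)) = 9582/(((15/2 + 2/3)*(3 + (15/2 + 2/3)))) = 9582/(((15/2 + 2*(⅓))*(3 + (15/2 + 2*(⅓))))) = 9582/(((15/2 + ⅔)*(3 + (15/2 + ⅔)))) = 9582/((49*(3 + 49/6)/6)) = 9582/(((49/6)*(67/6))) = 9582/(3283/36) = 9582*(36/3283) = 344952/3283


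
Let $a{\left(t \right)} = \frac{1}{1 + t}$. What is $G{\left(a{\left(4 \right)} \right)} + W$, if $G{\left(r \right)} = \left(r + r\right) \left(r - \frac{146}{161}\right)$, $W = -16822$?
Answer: $- \frac{67709688}{4025} \approx -16822.0$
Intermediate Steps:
$G{\left(r \right)} = 2 r \left(- \frac{146}{161} + r\right)$ ($G{\left(r \right)} = 2 r \left(r - \frac{146}{161}\right) = 2 r \left(- \frac{146}{161} + r\right)$)
$G{\left(a{\left(4 \right)} \right)} + W = \frac{2 \left(-146 + \frac{161}{1 + 4}\right)}{161 \left(1 + 4\right)} - 16822 = \frac{2 \left(-146 + \frac{161}{5}\right)}{161 \cdot 5} - 16822 = \frac{2}{161} \cdot \frac{1}{5} \left(-146 + 161 \cdot \frac{1}{5}\right) - 16822 = \frac{2}{161} \cdot \frac{1}{5} \left(-146 + \frac{161}{5}\right) - 16822 = \frac{2}{161} \cdot \frac{1}{5} \left(- \frac{569}{5}\right) - 16822 = - \frac{1138}{4025} - 16822 = - \frac{67709688}{4025}$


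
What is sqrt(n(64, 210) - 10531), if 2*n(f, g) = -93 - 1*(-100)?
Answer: I*sqrt(42110)/2 ≈ 102.6*I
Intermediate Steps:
n(f, g) = 7/2 (n(f, g) = (-93 - 1*(-100))/2 = (-93 + 100)/2 = (1/2)*7 = 7/2)
sqrt(n(64, 210) - 10531) = sqrt(7/2 - 10531) = sqrt(-21055/2) = I*sqrt(42110)/2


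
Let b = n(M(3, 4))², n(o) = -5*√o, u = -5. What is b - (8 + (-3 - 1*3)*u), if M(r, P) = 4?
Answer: 62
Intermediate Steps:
b = 100 (b = (-5*√4)² = (-5*2)² = (-10)² = 100)
b - (8 + (-3 - 1*3)*u) = 100 - (8 + (-3 - 1*3)*(-5)) = 100 - (8 + (-3 - 3)*(-5)) = 100 - (8 - 6*(-5)) = 100 - (8 + 30) = 100 - 1*38 = 100 - 38 = 62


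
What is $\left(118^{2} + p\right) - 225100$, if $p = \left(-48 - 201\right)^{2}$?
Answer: $-149175$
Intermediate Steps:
$p = 62001$ ($p = \left(-249\right)^{2} = 62001$)
$\left(118^{2} + p\right) - 225100 = \left(118^{2} + 62001\right) - 225100 = \left(13924 + 62001\right) - 225100 = 75925 - 225100 = -149175$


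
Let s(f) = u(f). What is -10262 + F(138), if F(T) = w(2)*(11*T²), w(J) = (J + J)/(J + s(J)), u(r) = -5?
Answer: -289574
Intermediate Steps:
s(f) = -5
w(J) = 2*J/(-5 + J) (w(J) = (J + J)/(J - 5) = (2*J)/(-5 + J) = 2*J/(-5 + J))
F(T) = -44*T²/3 (F(T) = (2*2/(-5 + 2))*(11*T²) = (2*2/(-3))*(11*T²) = (2*2*(-⅓))*(11*T²) = -44*T²/3)
-10262 + F(138) = -10262 - 44/3*138² = -10262 - 44/3*19044 = -10262 - 279312 = -289574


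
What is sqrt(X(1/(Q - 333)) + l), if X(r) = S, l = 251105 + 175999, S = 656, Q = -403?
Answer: 4*sqrt(26735) ≈ 654.03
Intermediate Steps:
l = 427104
X(r) = 656
sqrt(X(1/(Q - 333)) + l) = sqrt(656 + 427104) = sqrt(427760) = 4*sqrt(26735)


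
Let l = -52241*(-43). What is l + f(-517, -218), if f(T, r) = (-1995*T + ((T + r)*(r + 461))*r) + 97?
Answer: 42213765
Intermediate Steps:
l = 2246363
f(T, r) = 97 - 1995*T + r*(461 + r)*(T + r) (f(T, r) = (-1995*T + ((T + r)*(461 + r))*r) + 97 = (-1995*T + ((461 + r)*(T + r))*r) + 97 = (-1995*T + r*(461 + r)*(T + r)) + 97 = 97 - 1995*T + r*(461 + r)*(T + r))
l + f(-517, -218) = 2246363 + (97 + (-218)³ - 1995*(-517) + 461*(-218)² - 517*(-218)² + 461*(-517)*(-218)) = 2246363 + (97 - 10360232 + 1031415 + 461*47524 - 517*47524 + 51957466) = 2246363 + (97 - 10360232 + 1031415 + 21908564 - 24569908 + 51957466) = 2246363 + 39967402 = 42213765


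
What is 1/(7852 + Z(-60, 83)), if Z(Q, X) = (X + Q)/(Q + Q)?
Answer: 120/942217 ≈ 0.00012736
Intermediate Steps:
Z(Q, X) = (Q + X)/(2*Q) (Z(Q, X) = (Q + X)/((2*Q)) = (Q + X)*(1/(2*Q)) = (Q + X)/(2*Q))
1/(7852 + Z(-60, 83)) = 1/(7852 + (½)*(-60 + 83)/(-60)) = 1/(7852 + (½)*(-1/60)*23) = 1/(7852 - 23/120) = 1/(942217/120) = 120/942217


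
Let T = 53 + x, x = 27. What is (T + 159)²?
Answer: 57121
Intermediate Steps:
T = 80 (T = 53 + 27 = 80)
(T + 159)² = (80 + 159)² = 239² = 57121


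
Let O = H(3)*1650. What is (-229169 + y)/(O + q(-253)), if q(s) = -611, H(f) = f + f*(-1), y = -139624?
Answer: 368793/611 ≈ 603.59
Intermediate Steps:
H(f) = 0 (H(f) = f - f = 0)
O = 0 (O = 0*1650 = 0)
(-229169 + y)/(O + q(-253)) = (-229169 - 139624)/(0 - 611) = -368793/(-611) = -368793*(-1/611) = 368793/611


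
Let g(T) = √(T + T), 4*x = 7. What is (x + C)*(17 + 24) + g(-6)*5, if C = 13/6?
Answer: 1927/12 + 10*I*√3 ≈ 160.58 + 17.32*I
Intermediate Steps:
x = 7/4 (x = (¼)*7 = 7/4 ≈ 1.7500)
g(T) = √2*√T (g(T) = √(2*T) = √2*√T)
C = 13/6 (C = 13*(⅙) = 13/6 ≈ 2.1667)
(x + C)*(17 + 24) + g(-6)*5 = (7/4 + 13/6)*(17 + 24) + (√2*√(-6))*5 = (47/12)*41 + (√2*(I*√6))*5 = 1927/12 + (2*I*√3)*5 = 1927/12 + 10*I*√3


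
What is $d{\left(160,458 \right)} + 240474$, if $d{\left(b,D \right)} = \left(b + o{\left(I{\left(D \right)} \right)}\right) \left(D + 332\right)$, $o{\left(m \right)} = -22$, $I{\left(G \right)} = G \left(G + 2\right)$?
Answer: $349494$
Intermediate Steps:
$I{\left(G \right)} = G \left(2 + G\right)$
$d{\left(b,D \right)} = \left(-22 + b\right) \left(332 + D\right)$ ($d{\left(b,D \right)} = \left(b - 22\right) \left(D + 332\right) = \left(-22 + b\right) \left(332 + D\right)$)
$d{\left(160,458 \right)} + 240474 = \left(-7304 - 10076 + 332 \cdot 160 + 458 \cdot 160\right) + 240474 = \left(-7304 - 10076 + 53120 + 73280\right) + 240474 = 109020 + 240474 = 349494$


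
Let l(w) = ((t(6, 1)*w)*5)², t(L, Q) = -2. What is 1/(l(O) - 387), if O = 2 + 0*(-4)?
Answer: 1/13 ≈ 0.076923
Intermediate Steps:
O = 2 (O = 2 + 0 = 2)
l(w) = 100*w² (l(w) = (-2*w*5)² = (-10*w)² = 100*w²)
1/(l(O) - 387) = 1/(100*2² - 387) = 1/(100*4 - 387) = 1/(400 - 387) = 1/13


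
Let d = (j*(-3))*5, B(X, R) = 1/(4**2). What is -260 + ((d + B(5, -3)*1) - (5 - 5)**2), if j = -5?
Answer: -2959/16 ≈ -184.94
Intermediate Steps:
B(X, R) = 1/16
d = 75 (d = -5*(-3)*5 = 15*5 = 75)
-260 + ((d + B(5, -3)*1) - (5 - 5)**2) = -260 + ((75 + (1/16)*1) - (5 - 5)**2) = -260 + ((75 + 1/16) - 1*0**2) = -260 + (1201/16 - 1*0) = -260 + (1201/16 + 0) = -260 + 1201/16 = -2959/16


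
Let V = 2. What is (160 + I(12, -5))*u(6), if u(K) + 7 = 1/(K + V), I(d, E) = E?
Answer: -8525/8 ≈ -1065.6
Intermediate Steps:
u(K) = -7 + 1/(2 + K) (u(K) = -7 + 1/(K + 2) = -7 + 1/(2 + K))
(160 + I(12, -5))*u(6) = (160 - 5)*((-13 - 7*6)/(2 + 6)) = 155*((-13 - 42)/8) = 155*((1/8)*(-55)) = 155*(-55/8) = -8525/8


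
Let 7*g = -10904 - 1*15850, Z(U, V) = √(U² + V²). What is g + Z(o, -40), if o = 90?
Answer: -3822 + 10*√97 ≈ -3723.5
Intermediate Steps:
g = -3822 (g = (-10904 - 1*15850)/7 = (-10904 - 15850)/7 = (⅐)*(-26754) = -3822)
g + Z(o, -40) = -3822 + √(90² + (-40)²) = -3822 + √(8100 + 1600) = -3822 + √9700 = -3822 + 10*√97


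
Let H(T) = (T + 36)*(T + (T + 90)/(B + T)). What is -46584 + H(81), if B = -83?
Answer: -94221/2 ≈ -47111.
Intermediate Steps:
H(T) = (36 + T)*(T + (90 + T)/(-83 + T)) (H(T) = (T + 36)*(T + (T + 90)/(-83 + T)) = (36 + T)*(T + (90 + T)/(-83 + T)))
-46584 + H(81) = -46584 + (3240 + 81³ - 2862*81 - 46*81²)/(-83 + 81) = -46584 + (3240 + 531441 - 231822 - 46*6561)/(-2) = -46584 - (3240 + 531441 - 231822 - 301806)/2 = -46584 - ½*1053 = -46584 - 1053/2 = -94221/2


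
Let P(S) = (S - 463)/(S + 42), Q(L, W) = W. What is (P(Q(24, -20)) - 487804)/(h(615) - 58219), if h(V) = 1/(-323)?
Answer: 3466491233/413704236 ≈ 8.3792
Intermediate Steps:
h(V) = -1/323
P(S) = (-463 + S)/(42 + S)
(P(Q(24, -20)) - 487804)/(h(615) - 58219) = ((-463 - 20)/(42 - 20) - 487804)/(-1/323 - 58219) = (-483/22 - 487804)/(-18804738/323) = ((1/22)*(-483) - 487804)*(-323/18804738) = (-483/22 - 487804)*(-323/18804738) = -10732171/22*(-323/18804738) = 3466491233/413704236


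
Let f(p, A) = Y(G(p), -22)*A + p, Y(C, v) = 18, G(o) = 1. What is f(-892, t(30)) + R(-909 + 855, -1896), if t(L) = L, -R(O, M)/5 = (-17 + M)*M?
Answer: -18135592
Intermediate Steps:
R(O, M) = -5*M*(-17 + M) (R(O, M) = -5*(-17 + M)*M = -5*M*(-17 + M))
f(p, A) = p + 18*A (f(p, A) = 18*A + p = p + 18*A)
f(-892, t(30)) + R(-909 + 855, -1896) = (-892 + 18*30) + 5*(-1896)*(17 - 1*(-1896)) = (-892 + 540) + 5*(-1896)*(17 + 1896) = -352 + 5*(-1896)*1913 = -352 - 18135240 = -18135592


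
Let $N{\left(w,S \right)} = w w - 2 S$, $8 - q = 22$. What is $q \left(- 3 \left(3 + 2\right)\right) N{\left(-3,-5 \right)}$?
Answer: $3990$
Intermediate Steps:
$q = -14$ ($q = 8 - 22 = -14$)
$N{\left(w,S \right)} = w^{2} - 2 S$
$q \left(- 3 \left(3 + 2\right)\right) N{\left(-3,-5 \right)} = - 14 \left(- 3 \left(3 + 2\right)\right) \left(\left(-3\right)^{2} - -10\right) = - 14 \left(\left(-3\right) 5\right) \left(9 + 10\right) = \left(-14\right) \left(-15\right) 19 = 210 \cdot 19 = 3990$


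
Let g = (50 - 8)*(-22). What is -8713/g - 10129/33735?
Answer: 94857953/10390380 ≈ 9.1294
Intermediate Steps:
g = -924 (g = 42*(-22) = -924)
-8713/g - 10129/33735 = -8713/(-924) - 10129/33735 = -8713*(-1/924) - 10129*1/33735 = 8713/924 - 10129/33735 = 94857953/10390380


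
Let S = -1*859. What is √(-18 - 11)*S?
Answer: -859*I*√29 ≈ -4625.9*I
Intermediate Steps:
S = -859
√(-18 - 11)*S = √(-18 - 11)*(-859) = √(-29)*(-859) = (I*√29)*(-859) = -859*I*√29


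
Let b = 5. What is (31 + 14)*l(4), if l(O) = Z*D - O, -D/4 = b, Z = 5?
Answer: -4680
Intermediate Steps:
D = -20 (D = -4*5 = -20)
l(O) = -100 - O (l(O) = 5*(-20) - O = -100 - O)
(31 + 14)*l(4) = (31 + 14)*(-100 - 1*4) = 45*(-100 - 4) = 45*(-104) = -4680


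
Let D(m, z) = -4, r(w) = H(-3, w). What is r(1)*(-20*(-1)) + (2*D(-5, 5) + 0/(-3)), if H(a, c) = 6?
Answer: 112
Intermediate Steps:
r(w) = 6
r(1)*(-20*(-1)) + (2*D(-5, 5) + 0/(-3)) = 6*(-20*(-1)) + (2*(-4) + 0/(-3)) = 6*20 + (-8 + 0*(-⅓)) = 120 + (-8 + 0) = 120 - 8 = 112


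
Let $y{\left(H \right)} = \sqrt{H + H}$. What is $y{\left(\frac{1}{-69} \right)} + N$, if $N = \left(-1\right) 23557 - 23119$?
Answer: $-46676 + \frac{i \sqrt{138}}{69} \approx -46676.0 + 0.17025 i$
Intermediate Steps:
$y{\left(H \right)} = \sqrt{2} \sqrt{H}$ ($y{\left(H \right)} = \sqrt{2 H} = \sqrt{2} \sqrt{H}$)
$N = -46676$ ($N = -23557 - 23119 = -46676$)
$y{\left(\frac{1}{-69} \right)} + N = \sqrt{2} \sqrt{\frac{1}{-69}} - 46676 = \sqrt{2} \sqrt{- \frac{1}{69}} - 46676 = \sqrt{2} \frac{i \sqrt{69}}{69} - 46676 = \frac{i \sqrt{138}}{69} - 46676 = -46676 + \frac{i \sqrt{138}}{69}$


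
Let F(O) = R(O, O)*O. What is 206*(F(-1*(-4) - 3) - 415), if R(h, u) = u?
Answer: -85284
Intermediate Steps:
F(O) = O² (F(O) = O*O = O²)
206*(F(-1*(-4) - 3) - 415) = 206*((-1*(-4) - 3)² - 415) = 206*((4 - 3)² - 415) = 206*(1² - 415) = 206*(1 - 415) = 206*(-414) = -85284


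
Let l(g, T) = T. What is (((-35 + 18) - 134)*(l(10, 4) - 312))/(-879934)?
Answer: -2114/39997 ≈ -0.052854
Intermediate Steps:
(((-35 + 18) - 134)*(l(10, 4) - 312))/(-879934) = (((-35 + 18) - 134)*(4 - 312))/(-879934) = ((-17 - 134)*(-308))*(-1/879934) = -151*(-308)*(-1/879934) = 46508*(-1/879934) = -2114/39997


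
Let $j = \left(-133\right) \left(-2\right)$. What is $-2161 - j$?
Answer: $-2427$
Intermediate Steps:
$j = 266$
$-2161 - j = -2161 - 266 = -2427$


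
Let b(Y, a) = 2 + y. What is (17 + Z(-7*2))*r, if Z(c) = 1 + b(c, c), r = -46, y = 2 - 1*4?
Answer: -828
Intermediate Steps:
y = -2 (y = 2 - 4 = -2)
b(Y, a) = 0 (b(Y, a) = 2 - 2 = 0)
Z(c) = 1 (Z(c) = 1 + 0 = 1)
(17 + Z(-7*2))*r = (17 + 1)*(-46) = 18*(-46) = -828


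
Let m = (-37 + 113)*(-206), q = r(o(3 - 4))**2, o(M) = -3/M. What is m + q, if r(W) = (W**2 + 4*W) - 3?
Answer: -15332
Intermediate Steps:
r(W) = -3 + W**2 + 4*W
q = 324 (q = (-3 + (-3/(3 - 4))**2 + 4*(-3/(3 - 4)))**2 = (-3 + (-3/(-1))**2 + 4*(-3/(-1)))**2 = (-3 + (-3*(-1))**2 + 4*(-3*(-1)))**2 = (-3 + 3**2 + 4*3)**2 = (-3 + 9 + 12)**2 = 18**2 = 324)
m = -15656 (m = 76*(-206) = -15656)
m + q = -15656 + 324 = -15332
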